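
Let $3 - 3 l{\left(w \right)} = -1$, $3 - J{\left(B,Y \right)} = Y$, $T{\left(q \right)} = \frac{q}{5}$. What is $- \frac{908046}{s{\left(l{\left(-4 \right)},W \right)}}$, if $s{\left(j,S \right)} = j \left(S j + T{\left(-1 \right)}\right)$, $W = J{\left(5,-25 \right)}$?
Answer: $- \frac{20431035}{1114} \approx -18340.0$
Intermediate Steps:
$T{\left(q \right)} = \frac{q}{5}$ ($T{\left(q \right)} = q \frac{1}{5} = \frac{q}{5}$)
$J{\left(B,Y \right)} = 3 - Y$
$l{\left(w \right)} = \frac{4}{3}$ ($l{\left(w \right)} = 1 - - \frac{1}{3} = 1 + \frac{1}{3} = \frac{4}{3}$)
$W = 28$ ($W = 3 - -25 = 3 + 25 = 28$)
$s{\left(j,S \right)} = j \left(- \frac{1}{5} + S j\right)$ ($s{\left(j,S \right)} = j \left(S j + \frac{1}{5} \left(-1\right)\right) = j \left(S j - \frac{1}{5}\right) = j \left(- \frac{1}{5} + S j\right)$)
$- \frac{908046}{s{\left(l{\left(-4 \right)},W \right)}} = - \frac{908046}{\frac{4}{3} \left(- \frac{1}{5} + 28 \cdot \frac{4}{3}\right)} = - \frac{908046}{\frac{4}{3} \left(- \frac{1}{5} + \frac{112}{3}\right)} = - \frac{908046}{\frac{4}{3} \cdot \frac{557}{15}} = - \frac{908046}{\frac{2228}{45}} = \left(-908046\right) \frac{45}{2228} = - \frac{20431035}{1114}$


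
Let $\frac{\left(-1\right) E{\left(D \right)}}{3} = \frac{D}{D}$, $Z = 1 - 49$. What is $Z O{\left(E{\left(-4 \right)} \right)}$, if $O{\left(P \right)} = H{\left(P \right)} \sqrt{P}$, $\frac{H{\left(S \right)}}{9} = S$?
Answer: $1296 i \sqrt{3} \approx 2244.7 i$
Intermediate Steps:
$H{\left(S \right)} = 9 S$
$Z = -48$ ($Z = 1 - 49 = -48$)
$E{\left(D \right)} = -3$ ($E{\left(D \right)} = - 3 \frac{D}{D} = \left(-3\right) 1 = -3$)
$O{\left(P \right)} = 9 P^{\frac{3}{2}}$ ($O{\left(P \right)} = 9 P \sqrt{P} = 9 P^{\frac{3}{2}}$)
$Z O{\left(E{\left(-4 \right)} \right)} = - 48 \cdot 9 \left(-3\right)^{\frac{3}{2}} = - 48 \cdot 9 \left(- 3 i \sqrt{3}\right) = - 48 \left(- 27 i \sqrt{3}\right) = 1296 i \sqrt{3}$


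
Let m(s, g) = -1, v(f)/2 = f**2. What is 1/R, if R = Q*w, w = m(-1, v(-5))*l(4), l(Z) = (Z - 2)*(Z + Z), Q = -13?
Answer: 1/208 ≈ 0.0048077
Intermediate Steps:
l(Z) = 2*Z*(-2 + Z) (l(Z) = (-2 + Z)*(2*Z) = 2*Z*(-2 + Z))
v(f) = 2*f**2
w = -16 (w = -2*4*(-2 + 4) = -2*4*2 = -1*16 = -16)
R = 208 (R = -13*(-16) = 208)
1/R = 1/208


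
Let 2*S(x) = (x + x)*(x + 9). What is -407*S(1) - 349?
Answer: -4419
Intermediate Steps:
S(x) = x*(9 + x) (S(x) = ((x + x)*(x + 9))/2 = ((2*x)*(9 + x))/2 = (2*x*(9 + x))/2 = x*(9 + x))
-407*S(1) - 349 = -407*(9 + 1) - 349 = -407*10 - 349 = -4070 - 349 = -4419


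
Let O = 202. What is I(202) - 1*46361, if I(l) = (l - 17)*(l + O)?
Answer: 28379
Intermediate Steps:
I(l) = (-17 + l)*(202 + l) (I(l) = (l - 17)*(l + 202) = (-17 + l)*(202 + l))
I(202) - 1*46361 = (-3434 + 202² + 185*202) - 1*46361 = (-3434 + 40804 + 37370) - 46361 = 74740 - 46361 = 28379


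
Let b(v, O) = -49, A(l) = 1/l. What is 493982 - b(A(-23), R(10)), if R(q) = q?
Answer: 494031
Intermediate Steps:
493982 - b(A(-23), R(10)) = 493982 - 1*(-49) = 493982 + 49 = 494031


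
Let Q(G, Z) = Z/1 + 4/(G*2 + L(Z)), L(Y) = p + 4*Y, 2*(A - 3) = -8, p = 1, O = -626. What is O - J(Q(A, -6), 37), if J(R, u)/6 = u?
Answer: -848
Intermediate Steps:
A = -1 (A = 3 + (½)*(-8) = 3 - 4 = -1)
L(Y) = 1 + 4*Y
Q(G, Z) = Z + 4/(1 + 2*G + 4*Z) (Q(G, Z) = Z/1 + 4/(G*2 + (1 + 4*Z)) = Z*1 + 4/(2*G + (1 + 4*Z)) = Z + 4/(1 + 2*G + 4*Z))
J(R, u) = 6*u
O - J(Q(A, -6), 37) = -626 - 6*37 = -626 - 1*222 = -626 - 222 = -848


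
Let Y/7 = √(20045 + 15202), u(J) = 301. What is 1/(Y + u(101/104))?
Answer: -43/233786 + √35247/233786 ≈ 0.00061912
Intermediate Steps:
Y = 7*√35247 (Y = 7*√(20045 + 15202) = 7*√35247 ≈ 1314.2)
1/(Y + u(101/104)) = 1/(7*√35247 + 301) = 1/(301 + 7*√35247)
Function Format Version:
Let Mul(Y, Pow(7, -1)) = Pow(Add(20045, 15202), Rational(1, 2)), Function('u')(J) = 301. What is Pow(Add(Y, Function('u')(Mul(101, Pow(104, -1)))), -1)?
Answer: Add(Rational(-43, 233786), Mul(Rational(1, 233786), Pow(35247, Rational(1, 2)))) ≈ 0.00061912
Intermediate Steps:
Y = Mul(7, Pow(35247, Rational(1, 2))) (Y = Mul(7, Pow(Add(20045, 15202), Rational(1, 2))) = Mul(7, Pow(35247, Rational(1, 2))) ≈ 1314.2)
Pow(Add(Y, Function('u')(Mul(101, Pow(104, -1)))), -1) = Pow(Add(Mul(7, Pow(35247, Rational(1, 2))), 301), -1) = Pow(Add(301, Mul(7, Pow(35247, Rational(1, 2)))), -1)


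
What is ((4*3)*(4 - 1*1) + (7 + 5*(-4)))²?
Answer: 529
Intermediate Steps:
((4*3)*(4 - 1*1) + (7 + 5*(-4)))² = (12*(4 - 1) + (7 - 20))² = (12*3 - 13)² = (36 - 13)² = 23² = 529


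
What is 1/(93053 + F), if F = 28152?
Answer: 1/121205 ≈ 8.2505e-6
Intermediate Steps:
1/(93053 + F) = 1/(93053 + 28152) = 1/121205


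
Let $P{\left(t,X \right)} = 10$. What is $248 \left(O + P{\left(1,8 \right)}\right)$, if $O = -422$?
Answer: $-102176$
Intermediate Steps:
$248 \left(O + P{\left(1,8 \right)}\right) = 248 \left(-422 + 10\right) = 248 \left(-412\right) = -102176$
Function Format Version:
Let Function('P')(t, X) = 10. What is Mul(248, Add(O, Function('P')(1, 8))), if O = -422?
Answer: -102176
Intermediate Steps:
Mul(248, Add(O, Function('P')(1, 8))) = Mul(248, Add(-422, 10)) = Mul(248, -412) = -102176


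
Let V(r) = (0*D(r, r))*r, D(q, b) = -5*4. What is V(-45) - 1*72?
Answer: -72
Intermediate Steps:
D(q, b) = -20
V(r) = 0 (V(r) = (0*(-20))*r = 0*r = 0)
V(-45) - 1*72 = 0 - 1*72 = 0 - 72 = -72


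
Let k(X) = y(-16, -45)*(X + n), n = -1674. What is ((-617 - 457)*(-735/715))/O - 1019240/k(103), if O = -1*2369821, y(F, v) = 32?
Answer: 43174575258863/2129549588452 ≈ 20.274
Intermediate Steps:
O = -2369821
k(X) = -53568 + 32*X (k(X) = 32*(X - 1674) = 32*(-1674 + X) = -53568 + 32*X)
((-617 - 457)*(-735/715))/O - 1019240/k(103) = ((-617 - 457)*(-735/715))/(-2369821) - 1019240/(-53568 + 32*103) = -(-789390)/715*(-1/2369821) - 1019240/(-53568 + 3296) = -1074*(-147/143)*(-1/2369821) - 1019240/(-50272) = (157878/143)*(-1/2369821) - 1019240*(-1/50272) = -157878/338884403 + 127405/6284 = 43174575258863/2129549588452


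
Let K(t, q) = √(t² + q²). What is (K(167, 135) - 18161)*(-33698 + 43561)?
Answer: -179121943 + 9863*√46114 ≈ -1.7700e+8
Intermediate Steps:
K(t, q) = √(q² + t²)
(K(167, 135) - 18161)*(-33698 + 43561) = (√(135² + 167²) - 18161)*(-33698 + 43561) = (√(18225 + 27889) - 18161)*9863 = (√46114 - 18161)*9863 = (-18161 + √46114)*9863 = -179121943 + 9863*√46114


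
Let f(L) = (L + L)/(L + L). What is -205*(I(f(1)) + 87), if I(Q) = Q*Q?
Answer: -18040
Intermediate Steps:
f(L) = 1 (f(L) = (2*L)/((2*L)) = (2*L)*(1/(2*L)) = 1)
I(Q) = Q²
-205*(I(f(1)) + 87) = -205*(1² + 87) = -205*(1 + 87) = -205*88 = -18040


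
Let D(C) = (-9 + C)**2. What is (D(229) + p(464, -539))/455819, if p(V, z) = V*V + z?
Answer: 263157/455819 ≈ 0.57733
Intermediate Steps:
p(V, z) = z + V**2 (p(V, z) = V**2 + z = z + V**2)
(D(229) + p(464, -539))/455819 = ((-9 + 229)**2 + (-539 + 464**2))/455819 = (220**2 + (-539 + 215296))*(1/455819) = (48400 + 214757)*(1/455819) = 263157*(1/455819) = 263157/455819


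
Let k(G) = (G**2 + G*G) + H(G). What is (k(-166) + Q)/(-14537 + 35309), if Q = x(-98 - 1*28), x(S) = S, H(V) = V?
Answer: 13705/5193 ≈ 2.6391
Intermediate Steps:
Q = -126 (Q = -98 - 1*28 = -98 - 28 = -126)
k(G) = G + 2*G**2 (k(G) = (G**2 + G*G) + G = (G**2 + G**2) + G = 2*G**2 + G = G + 2*G**2)
(k(-166) + Q)/(-14537 + 35309) = (-166*(1 + 2*(-166)) - 126)/(-14537 + 35309) = (-166*(1 - 332) - 126)/20772 = (-166*(-331) - 126)*(1/20772) = (54946 - 126)*(1/20772) = 54820*(1/20772) = 13705/5193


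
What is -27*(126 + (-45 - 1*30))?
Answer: -1377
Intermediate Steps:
-27*(126 + (-45 - 1*30)) = -27*(126 + (-45 - 30)) = -27*(126 - 75) = -27*51 = -1377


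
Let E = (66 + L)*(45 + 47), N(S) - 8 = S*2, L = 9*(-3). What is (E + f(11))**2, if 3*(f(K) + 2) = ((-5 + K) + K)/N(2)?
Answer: 16670166769/1296 ≈ 1.2863e+7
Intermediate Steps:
L = -27
N(S) = 8 + 2*S (N(S) = 8 + S*2 = 8 + 2*S)
f(K) = -77/36 + K/18 (f(K) = -2 + (((-5 + K) + K)/(8 + 2*2))/3 = -2 + ((-5 + 2*K)/(8 + 4))/3 = -2 + ((-5 + 2*K)/12)/3 = -2 + ((-5 + 2*K)*(1/12))/3 = -2 + (-5/12 + K/6)/3 = -2 + (-5/36 + K/18) = -77/36 + K/18)
E = 3588 (E = (66 - 27)*(45 + 47) = 39*92 = 3588)
(E + f(11))**2 = (3588 + (-77/36 + (1/18)*11))**2 = (3588 + (-77/36 + 11/18))**2 = (3588 - 55/36)**2 = (129113/36)**2 = 16670166769/1296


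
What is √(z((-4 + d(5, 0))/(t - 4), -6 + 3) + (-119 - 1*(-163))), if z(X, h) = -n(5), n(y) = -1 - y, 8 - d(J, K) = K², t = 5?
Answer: 5*√2 ≈ 7.0711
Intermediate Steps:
d(J, K) = 8 - K²
z(X, h) = 6 (z(X, h) = -(-1 - 1*5) = -(-1 - 5) = -1*(-6) = 6)
√(z((-4 + d(5, 0))/(t - 4), -6 + 3) + (-119 - 1*(-163))) = √(6 + (-119 - 1*(-163))) = √(6 + (-119 + 163)) = √(6 + 44) = √50 = 5*√2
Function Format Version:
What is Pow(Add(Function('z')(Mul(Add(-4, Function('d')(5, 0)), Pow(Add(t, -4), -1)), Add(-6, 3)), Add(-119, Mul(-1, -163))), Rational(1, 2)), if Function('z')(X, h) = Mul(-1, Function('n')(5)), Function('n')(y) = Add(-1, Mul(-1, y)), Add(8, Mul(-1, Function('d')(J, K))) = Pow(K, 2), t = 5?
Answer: Mul(5, Pow(2, Rational(1, 2))) ≈ 7.0711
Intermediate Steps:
Function('d')(J, K) = Add(8, Mul(-1, Pow(K, 2)))
Function('z')(X, h) = 6 (Function('z')(X, h) = Mul(-1, Add(-1, Mul(-1, 5))) = Mul(-1, Add(-1, -5)) = Mul(-1, -6) = 6)
Pow(Add(Function('z')(Mul(Add(-4, Function('d')(5, 0)), Pow(Add(t, -4), -1)), Add(-6, 3)), Add(-119, Mul(-1, -163))), Rational(1, 2)) = Pow(Add(6, Add(-119, Mul(-1, -163))), Rational(1, 2)) = Pow(Add(6, Add(-119, 163)), Rational(1, 2)) = Pow(Add(6, 44), Rational(1, 2)) = Pow(50, Rational(1, 2)) = Mul(5, Pow(2, Rational(1, 2)))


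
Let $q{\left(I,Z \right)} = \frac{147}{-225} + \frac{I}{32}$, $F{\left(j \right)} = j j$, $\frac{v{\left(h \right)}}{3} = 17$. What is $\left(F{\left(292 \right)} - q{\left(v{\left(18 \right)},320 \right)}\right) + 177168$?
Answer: $\frac{629834543}{2400} \approx 2.6243 \cdot 10^{5}$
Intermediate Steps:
$v{\left(h \right)} = 51$ ($v{\left(h \right)} = 3 \cdot 17 = 51$)
$F{\left(j \right)} = j^{2}$
$q{\left(I,Z \right)} = - \frac{49}{75} + \frac{I}{32}$ ($q{\left(I,Z \right)} = 147 \left(- \frac{1}{225}\right) + I \frac{1}{32} = - \frac{49}{75} + \frac{I}{32}$)
$\left(F{\left(292 \right)} - q{\left(v{\left(18 \right)},320 \right)}\right) + 177168 = \left(292^{2} - \left(- \frac{49}{75} + \frac{1}{32} \cdot 51\right)\right) + 177168 = \left(85264 - \left(- \frac{49}{75} + \frac{51}{32}\right)\right) + 177168 = \left(85264 - \frac{2257}{2400}\right) + 177168 = \frac{204631343}{2400} + 177168 = \frac{629834543}{2400}$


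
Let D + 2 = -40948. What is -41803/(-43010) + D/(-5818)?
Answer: 58954981/7359770 ≈ 8.0104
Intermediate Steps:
D = -40950 (D = -2 - 40948 = -40950)
-41803/(-43010) + D/(-5818) = -41803/(-43010) - 40950/(-5818) = -41803*(-1/43010) - 40950*(-1/5818) = 2459/2530 + 20475/2909 = 58954981/7359770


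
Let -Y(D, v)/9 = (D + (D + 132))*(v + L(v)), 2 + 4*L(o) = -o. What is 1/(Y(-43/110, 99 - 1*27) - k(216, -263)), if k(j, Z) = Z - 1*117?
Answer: -110/6908171 ≈ -1.5923e-5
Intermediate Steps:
k(j, Z) = -117 + Z (k(j, Z) = Z - 117 = -117 + Z)
L(o) = -½ - o/4 (L(o) = -½ + (-o)/4 = -½ - o/4)
Y(D, v) = -9*(132 + 2*D)*(-½ + 3*v/4) (Y(D, v) = -9*(D + (D + 132))*(v + (-½ - v/4)) = -9*(D + (132 + D))*(-½ + 3*v/4) = -9*(132 + 2*D)*(-½ + 3*v/4))
1/(Y(-43/110, 99 - 1*27) - k(216, -263)) = 1/((594 - 891*(99 - 1*27) + 9*(-43/110) - 27*(-43/110)*(99 - 1*27)/2) - (-117 - 263)) = 1/((594 - 891*(99 - 27) + 9*(-43*1/110) - 27*(-43*1/110)*(99 - 27)/2) - 1*(-380)) = 1/((594 - 891*72 + 9*(-43/110) - 27/2*(-43/110)*72) + 380) = 1/((594 - 64152 - 387/110 + 20898/55) + 380) = 1/(-6949971/110 + 380) = 1/(-6908171/110) = -110/6908171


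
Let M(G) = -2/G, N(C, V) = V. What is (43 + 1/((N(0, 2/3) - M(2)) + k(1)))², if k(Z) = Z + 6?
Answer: 1256641/676 ≈ 1858.9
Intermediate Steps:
k(Z) = 6 + Z
(43 + 1/((N(0, 2/3) - M(2)) + k(1)))² = (43 + 1/((2/3 - (-2)/2) + (6 + 1)))² = (43 + 1/((2*(⅓) - (-2)/2) + 7))² = (43 + 1/((⅔ - 1*(-1)) + 7))² = (43 + 1/((⅔ + 1) + 7))² = (43 + 1/(5/3 + 7))² = (43 + 1/(26/3))² = (43 + 3/26)² = (1121/26)² = 1256641/676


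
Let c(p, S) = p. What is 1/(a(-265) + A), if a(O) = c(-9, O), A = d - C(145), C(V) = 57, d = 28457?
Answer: 1/28391 ≈ 3.5222e-5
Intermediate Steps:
A = 28400 (A = 28457 - 1*57 = 28457 - 57 = 28400)
a(O) = -9
1/(a(-265) + A) = 1/(-9 + 28400) = 1/28391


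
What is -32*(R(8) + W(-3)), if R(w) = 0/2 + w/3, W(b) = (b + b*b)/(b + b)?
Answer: -160/3 ≈ -53.333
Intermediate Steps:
W(b) = (b + b²)/(2*b) (W(b) = (b + b²)/((2*b)) = (b + b²)*(1/(2*b)) = (b + b²)/(2*b))
R(w) = w/3 (R(w) = 0*(½) + w*(⅓) = 0 + w/3 = w/3)
-32*(R(8) + W(-3)) = -32*((⅓)*8 + (½ + (½)*(-3))) = -32*(8/3 + (½ - 3/2)) = -32*(8/3 - 1) = -32*5/3 = -160/3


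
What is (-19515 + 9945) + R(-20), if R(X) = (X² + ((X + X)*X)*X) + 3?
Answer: -25167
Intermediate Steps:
R(X) = 3 + X² + 2*X³ (R(X) = (X² + ((2*X)*X)*X) + 3 = (X² + (2*X²)*X) + 3 = (X² + 2*X³) + 3 = 3 + X² + 2*X³)
(-19515 + 9945) + R(-20) = (-19515 + 9945) + (3 + (-20)² + 2*(-20)³) = -9570 + (3 + 400 + 2*(-8000)) = -9570 + (3 + 400 - 16000) = -9570 - 15597 = -25167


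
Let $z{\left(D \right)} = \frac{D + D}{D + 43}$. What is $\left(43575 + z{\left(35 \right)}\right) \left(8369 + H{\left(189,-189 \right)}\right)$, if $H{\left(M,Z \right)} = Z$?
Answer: $\frac{13901582800}{39} \approx 3.5645 \cdot 10^{8}$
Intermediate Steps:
$z{\left(D \right)} = \frac{2 D}{43 + D}$
$\left(43575 + z{\left(35 \right)}\right) \left(8369 + H{\left(189,-189 \right)}\right) = \left(43575 + 2 \cdot 35 \frac{1}{43 + 35}\right) \left(8369 - 189\right) = \left(43575 + 2 \cdot 35 \cdot \frac{1}{78}\right) 8180 = \left(43575 + \frac{35}{39}\right) 8180 = \frac{1699460}{39} \cdot 8180 = \frac{13901582800}{39}$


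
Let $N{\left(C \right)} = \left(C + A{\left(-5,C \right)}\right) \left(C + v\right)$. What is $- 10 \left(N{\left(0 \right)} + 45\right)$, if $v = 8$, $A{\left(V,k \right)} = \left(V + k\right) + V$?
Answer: $350$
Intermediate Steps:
$A{\left(V,k \right)} = k + 2 V$
$N{\left(C \right)} = \left(-10 + 2 C\right) \left(8 + C\right)$ ($N{\left(C \right)} = \left(C + \left(C + 2 \left(-5\right)\right)\right) \left(C + 8\right) = \left(C + \left(C - 10\right)\right) \left(8 + C\right) = \left(C + \left(-10 + C\right)\right) \left(8 + C\right) = \left(-10 + 2 C\right) \left(8 + C\right)$)
$- 10 \left(N{\left(0 \right)} + 45\right) = - 10 \left(\left(-80 + 2 \cdot 0^{2} + 6 \cdot 0\right) + 45\right) = - 10 \left(\left(-80 + 2 \cdot 0 + 0\right) + 45\right) = - 10 \left(\left(-80 + 0 + 0\right) + 45\right) = - 10 \left(-80 + 45\right) = \left(-10\right) \left(-35\right) = 350$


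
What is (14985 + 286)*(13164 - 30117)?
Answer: -258889263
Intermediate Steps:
(14985 + 286)*(13164 - 30117) = 15271*(-16953) = -258889263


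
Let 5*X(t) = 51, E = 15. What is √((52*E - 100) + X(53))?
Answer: √17255/5 ≈ 26.272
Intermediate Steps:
X(t) = 51/5 (X(t) = (⅕)*51 = 51/5)
√((52*E - 100) + X(53)) = √((52*15 - 100) + 51/5) = √((780 - 100) + 51/5) = √(680 + 51/5) = √(3451/5) = √17255/5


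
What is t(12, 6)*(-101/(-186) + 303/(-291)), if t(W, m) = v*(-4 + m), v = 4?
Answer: -35956/9021 ≈ -3.9858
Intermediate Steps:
t(W, m) = -16 + 4*m (t(W, m) = 4*(-4 + m) = -16 + 4*m)
t(12, 6)*(-101/(-186) + 303/(-291)) = (-16 + 4*6)*(-101/(-186) + 303/(-291)) = (-16 + 24)*(-101*(-1/186) + 303*(-1/291)) = 8*(101/186 - 101/97) = 8*(-8989/18042) = -35956/9021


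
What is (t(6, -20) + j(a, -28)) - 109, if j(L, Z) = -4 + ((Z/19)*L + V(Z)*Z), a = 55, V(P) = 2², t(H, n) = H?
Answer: -5701/19 ≈ -300.05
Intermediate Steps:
V(P) = 4
j(L, Z) = -4 + 4*Z + L*Z/19 (j(L, Z) = -4 + ((Z/19)*L + 4*Z) = -4 + (L*Z/19 + 4*Z) = -4 + (4*Z + L*Z/19) = -4 + 4*Z + L*Z/19)
(t(6, -20) + j(a, -28)) - 109 = (6 + (-4 + 4*(-28) + (1/19)*55*(-28))) - 109 = (6 + (-4 - 112 - 1540/19)) - 109 = (6 - 3744/19) - 109 = -3630/19 - 109 = -5701/19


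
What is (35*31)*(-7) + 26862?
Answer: 19267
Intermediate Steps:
(35*31)*(-7) + 26862 = 1085*(-7) + 26862 = -7595 + 26862 = 19267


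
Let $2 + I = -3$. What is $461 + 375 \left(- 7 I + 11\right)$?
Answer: $17711$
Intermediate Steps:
$I = -5$ ($I = -2 - 3 = -5$)
$461 + 375 \left(- 7 I + 11\right) = 461 + 375 \left(\left(-7\right) \left(-5\right) + 11\right) = 461 + 375 \left(35 + 11\right) = 461 + 375 \cdot 46 = 461 + 17250 = 17711$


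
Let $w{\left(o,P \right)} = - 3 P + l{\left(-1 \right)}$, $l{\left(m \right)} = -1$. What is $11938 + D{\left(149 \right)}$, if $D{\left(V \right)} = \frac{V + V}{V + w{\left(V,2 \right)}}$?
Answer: $\frac{847747}{71} \approx 11940.0$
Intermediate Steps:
$w{\left(o,P \right)} = -1 - 3 P$ ($w{\left(o,P \right)} = - 3 P - 1 = -1 - 3 P$)
$D{\left(V \right)} = \frac{2 V}{-7 + V}$ ($D{\left(V \right)} = \frac{V + V}{V - 7} = \frac{2 V}{V - 7} = \frac{2 V}{-7 + V}$)
$11938 + D{\left(149 \right)} = 11938 + 2 \cdot 149 \frac{1}{-7 + 149} = 11938 + 2 \cdot 149 \cdot \frac{1}{142} = 11938 + \frac{149}{71} = \frac{847747}{71}$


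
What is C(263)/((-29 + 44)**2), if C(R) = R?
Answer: 263/225 ≈ 1.1689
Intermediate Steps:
C(263)/((-29 + 44)**2) = 263/((-29 + 44)**2) = 263/(15**2) = 263/225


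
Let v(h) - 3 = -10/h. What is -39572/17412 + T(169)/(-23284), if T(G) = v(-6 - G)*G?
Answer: -8140916719/3547433820 ≈ -2.2949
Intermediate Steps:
v(h) = 3 - 10/h
T(G) = G*(3 - 10/(-6 - G)) (T(G) = (3 - 10/(-6 - G))*G = G*(3 - 10/(-6 - G)))
-39572/17412 + T(169)/(-23284) = -39572/17412 + (169*(28 + 3*169)/(6 + 169))/(-23284) = -39572*1/17412 + (169*(28 + 507)/175)*(-1/23284) = -9893/4353 + (169*(1/175)*535)*(-1/23284) = -9893/4353 + (18083/35)*(-1/23284) = -9893/4353 - 18083/814940 = -8140916719/3547433820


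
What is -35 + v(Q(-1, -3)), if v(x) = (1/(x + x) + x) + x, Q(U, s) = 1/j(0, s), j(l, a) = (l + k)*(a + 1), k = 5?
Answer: -201/5 ≈ -40.200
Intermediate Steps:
j(l, a) = (1 + a)*(5 + l) (j(l, a) = (l + 5)*(a + 1) = (5 + l)*(1 + a) = (1 + a)*(5 + l))
Q(U, s) = 1/(5 + 5*s) (Q(U, s) = 1/(5 + 0 + 5*s + s*0) = 1/(5 + 0 + 5*s + 0) = 1/(5 + 5*s))
v(x) = 1/(2*x) + 2*x (v(x) = (1/(2*x) + x) + x = (x + 1/(2*x)) + x = 1/(2*x) + 2*x)
-35 + v(Q(-1, -3)) = -35 + (1/(2*((1/(5*(1 - 3))))) + 2*(1/(5*(1 - 3)))) = -35 + (1/(2*(((⅕)/(-2)))) + 2*((⅕)/(-2))) = -35 + (1/(2*(((⅕)*(-½)))) + 2*((⅕)*(-½))) = -35 + (1/(2*(-⅒)) + 2*(-⅒)) = -35 + ((½)*(-10) - ⅕) = -35 + (-5 - ⅕) = -35 - 26/5 = -201/5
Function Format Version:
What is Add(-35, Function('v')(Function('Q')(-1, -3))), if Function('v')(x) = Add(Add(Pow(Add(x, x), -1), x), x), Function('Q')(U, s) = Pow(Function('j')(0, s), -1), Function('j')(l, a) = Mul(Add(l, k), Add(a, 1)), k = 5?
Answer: Rational(-201, 5) ≈ -40.200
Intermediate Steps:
Function('j')(l, a) = Mul(Add(1, a), Add(5, l)) (Function('j')(l, a) = Mul(Add(l, 5), Add(a, 1)) = Mul(Add(5, l), Add(1, a)) = Mul(Add(1, a), Add(5, l)))
Function('Q')(U, s) = Pow(Add(5, Mul(5, s)), -1) (Function('Q')(U, s) = Pow(Add(5, 0, Mul(5, s), Mul(s, 0)), -1) = Pow(Add(5, 0, Mul(5, s), 0), -1) = Pow(Add(5, Mul(5, s)), -1))
Function('v')(x) = Add(Mul(Rational(1, 2), Pow(x, -1)), Mul(2, x)) (Function('v')(x) = Add(Add(Pow(Mul(2, x), -1), x), x) = Add(Add(Mul(Rational(1, 2), Pow(x, -1)), x), x) = Add(Add(x, Mul(Rational(1, 2), Pow(x, -1))), x) = Add(Mul(Rational(1, 2), Pow(x, -1)), Mul(2, x)))
Add(-35, Function('v')(Function('Q')(-1, -3))) = Add(-35, Add(Mul(Rational(1, 2), Pow(Mul(Rational(1, 5), Pow(Add(1, -3), -1)), -1)), Mul(2, Mul(Rational(1, 5), Pow(Add(1, -3), -1))))) = Add(-35, Add(Mul(Rational(1, 2), Pow(Mul(Rational(1, 5), Pow(-2, -1)), -1)), Mul(2, Mul(Rational(1, 5), Pow(-2, -1))))) = Add(-35, Add(Mul(Rational(1, 2), Pow(Mul(Rational(1, 5), Rational(-1, 2)), -1)), Mul(2, Mul(Rational(1, 5), Rational(-1, 2))))) = Add(-35, Add(Mul(Rational(1, 2), Pow(Rational(-1, 10), -1)), Mul(2, Rational(-1, 10)))) = Add(-35, Add(Mul(Rational(1, 2), -10), Rational(-1, 5))) = Add(-35, Add(-5, Rational(-1, 5))) = Add(-35, Rational(-26, 5)) = Rational(-201, 5)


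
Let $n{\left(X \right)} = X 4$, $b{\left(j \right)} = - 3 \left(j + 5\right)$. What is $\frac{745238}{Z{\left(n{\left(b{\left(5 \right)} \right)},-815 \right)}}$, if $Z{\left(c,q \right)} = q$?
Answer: $- \frac{745238}{815} \approx -914.4$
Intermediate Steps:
$b{\left(j \right)} = -15 - 3 j$ ($b{\left(j \right)} = - 3 \left(5 + j\right) = -15 - 3 j$)
$n{\left(X \right)} = 4 X$
$\frac{745238}{Z{\left(n{\left(b{\left(5 \right)} \right)},-815 \right)}} = \frac{745238}{-815} = 745238 \left(- \frac{1}{815}\right) = - \frac{745238}{815}$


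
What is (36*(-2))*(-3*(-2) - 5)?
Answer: -72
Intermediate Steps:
(36*(-2))*(-3*(-2) - 5) = -72*(6 - 5) = -72*1 = -72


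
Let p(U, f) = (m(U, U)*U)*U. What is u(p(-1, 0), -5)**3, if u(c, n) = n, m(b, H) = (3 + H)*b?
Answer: -125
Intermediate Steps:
m(b, H) = b*(3 + H)
p(U, f) = U**3*(3 + U) (p(U, f) = ((U*(3 + U))*U)*U = (U**2*(3 + U))*U = U**3*(3 + U))
u(p(-1, 0), -5)**3 = (-5)**3 = -125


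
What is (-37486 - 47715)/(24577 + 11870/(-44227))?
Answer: -3768184627/1086955109 ≈ -3.4667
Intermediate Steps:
(-37486 - 47715)/(24577 + 11870/(-44227)) = -85201/(24577 + 11870*(-1/44227)) = -85201/(24577 - 11870/44227) = -85201/1086955109/44227 = -85201*44227/1086955109 = -3768184627/1086955109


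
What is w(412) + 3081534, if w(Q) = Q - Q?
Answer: 3081534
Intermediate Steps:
w(Q) = 0
w(412) + 3081534 = 0 + 3081534 = 3081534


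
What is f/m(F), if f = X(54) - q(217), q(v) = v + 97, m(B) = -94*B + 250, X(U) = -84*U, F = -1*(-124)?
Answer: 2425/5703 ≈ 0.42521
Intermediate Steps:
F = 124
m(B) = 250 - 94*B
q(v) = 97 + v
f = -4850 (f = -84*54 - (97 + 217) = -4536 - 1*314 = -4536 - 314 = -4850)
f/m(F) = -4850/(250 - 94*124) = -4850/(250 - 11656) = -4850/(-11406) = -4850*(-1/11406) = 2425/5703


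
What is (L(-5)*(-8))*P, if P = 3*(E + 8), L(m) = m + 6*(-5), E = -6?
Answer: 1680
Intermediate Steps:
L(m) = -30 + m (L(m) = m - 30 = -30 + m)
P = 6 (P = 3*(-6 + 8) = 3*2 = 6)
(L(-5)*(-8))*P = ((-30 - 5)*(-8))*6 = -35*(-8)*6 = 280*6 = 1680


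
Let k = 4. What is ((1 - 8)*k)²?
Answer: 784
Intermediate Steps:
((1 - 8)*k)² = ((1 - 8)*4)² = (-7*4)² = (-28)² = 784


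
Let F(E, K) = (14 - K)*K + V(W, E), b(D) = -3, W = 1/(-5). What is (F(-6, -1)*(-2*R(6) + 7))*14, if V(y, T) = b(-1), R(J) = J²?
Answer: 16380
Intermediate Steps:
W = -⅕ ≈ -0.20000
V(y, T) = -3
F(E, K) = -3 + K*(14 - K) (F(E, K) = (14 - K)*K - 3 = K*(14 - K) - 3 = -3 + K*(14 - K))
(F(-6, -1)*(-2*R(6) + 7))*14 = ((-3 - 1*(-1)² + 14*(-1))*(-2*6² + 7))*14 = ((-3 - 1*1 - 14)*(-2*36 + 7))*14 = ((-3 - 1 - 14)*(-72 + 7))*14 = -18*(-65)*14 = 1170*14 = 16380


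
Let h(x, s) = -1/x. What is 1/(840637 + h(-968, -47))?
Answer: 968/813736617 ≈ 1.1896e-6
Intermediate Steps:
1/(840637 + h(-968, -47)) = 1/(840637 - 1/(-968)) = 1/(840637 - 1*(-1/968)) = 1/(840637 + 1/968) = 1/(813736617/968) = 968/813736617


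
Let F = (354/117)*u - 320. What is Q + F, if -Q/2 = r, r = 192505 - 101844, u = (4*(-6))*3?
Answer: -2364178/13 ≈ -1.8186e+5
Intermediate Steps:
u = -72 (u = -24*3 = -72)
r = 90661
F = -6992/13 (F = (354/117)*(-72) - 320 = (354*(1/117))*(-72) - 320 = (118/39)*(-72) - 320 = -2832/13 - 320 = -6992/13 ≈ -537.85)
Q = -181322 (Q = -2*90661 = -181322)
Q + F = -181322 - 6992/13 = -2364178/13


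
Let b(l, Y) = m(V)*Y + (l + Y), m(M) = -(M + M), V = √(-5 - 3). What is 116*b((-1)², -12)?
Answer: -1276 + 5568*I*√2 ≈ -1276.0 + 7874.3*I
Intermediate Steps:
V = 2*I*√2 (V = √(-8) = 2*I*√2 ≈ 2.8284*I)
m(M) = -2*M
b(l, Y) = Y + l - 4*I*Y*√2 (b(l, Y) = (-4*I*√2)*Y + (l + Y) = (-4*I*√2)*Y + (Y + l) = -4*I*Y*√2 + (Y + l) = Y + l - 4*I*Y*√2)
116*b((-1)², -12) = 116*(-12 + (-1)² - 4*I*(-12)*√2) = 116*(-12 + 1 + 48*I*√2) = 116*(-11 + 48*I*√2) = -1276 + 5568*I*√2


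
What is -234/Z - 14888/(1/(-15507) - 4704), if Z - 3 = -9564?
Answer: 741466708854/232475488723 ≈ 3.1894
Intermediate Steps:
Z = -9561 (Z = 3 - 9564 = -9561)
-234/Z - 14888/(1/(-15507) - 4704) = -234/(-9561) - 14888/(1/(-15507) - 4704) = -234*(-1/9561) - 14888/(-1/15507 - 4704) = 78/3187 - 14888/(-72944929/15507) = 78/3187 - 14888*(-15507/72944929) = 78/3187 + 230868216/72944929 = 741466708854/232475488723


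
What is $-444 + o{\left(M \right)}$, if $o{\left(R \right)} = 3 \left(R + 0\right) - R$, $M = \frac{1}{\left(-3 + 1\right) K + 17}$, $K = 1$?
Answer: $- \frac{6658}{15} \approx -443.87$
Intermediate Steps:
$M = \frac{1}{15}$ ($M = \frac{1}{\left(-3 + 1\right) 1 + 17} = \frac{1}{\left(-2\right) 1 + 17} = \frac{1}{-2 + 17} = \frac{1}{15} \approx 0.066667$)
$o{\left(R \right)} = 2 R$ ($o{\left(R \right)} = 3 R - R = 2 R$)
$-444 + o{\left(M \right)} = -444 + 2 \cdot \frac{1}{15} = -444 + \frac{2}{15} = - \frac{6658}{15}$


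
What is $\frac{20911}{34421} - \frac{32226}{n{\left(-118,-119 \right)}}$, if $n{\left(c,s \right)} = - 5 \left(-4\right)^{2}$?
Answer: $\frac{555462013}{1376840} \approx 403.43$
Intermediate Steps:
$n{\left(c,s \right)} = -80$ ($n{\left(c,s \right)} = \left(-5\right) 16 = -80$)
$\frac{20911}{34421} - \frac{32226}{n{\left(-118,-119 \right)}} = \frac{20911}{34421} - \frac{32226}{-80} = 20911 \cdot \frac{1}{34421} - - \frac{16113}{40} = \frac{20911}{34421} + \frac{16113}{40} = \frac{555462013}{1376840}$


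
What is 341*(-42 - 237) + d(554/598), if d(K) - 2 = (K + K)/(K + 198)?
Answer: -5658653069/59479 ≈ -95137.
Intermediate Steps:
d(K) = 2 + 2*K/(198 + K) (d(K) = 2 + (K + K)/(K + 198) = 2 + (2*K)/(198 + K) = 2 + 2*K/(198 + K))
341*(-42 - 237) + d(554/598) = 341*(-42 - 237) + 4*(99 + 554/598)/(198 + 554/598) = 341*(-279) + 4*(99 + 554*(1/598))/(198 + 554*(1/598)) = -95139 + 4*(99 + 277/299)/(198 + 277/299) = -95139 + 4*(29878/299)/(59479/299) = -95139 + 4*(299/59479)*(29878/299) = -95139 + 119512/59479 = -5658653069/59479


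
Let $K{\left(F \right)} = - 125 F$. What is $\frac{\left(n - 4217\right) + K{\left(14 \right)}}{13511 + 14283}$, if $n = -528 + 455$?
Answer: $- \frac{3020}{13897} \approx -0.21731$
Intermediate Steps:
$n = -73$
$\frac{\left(n - 4217\right) + K{\left(14 \right)}}{13511 + 14283} = \frac{\left(-73 - 4217\right) - 1750}{13511 + 14283} = \frac{\left(-73 - 4217\right) - 1750}{27794} = \left(-4290 - 1750\right) \frac{1}{27794} = \left(-6040\right) \frac{1}{27794} = - \frac{3020}{13897}$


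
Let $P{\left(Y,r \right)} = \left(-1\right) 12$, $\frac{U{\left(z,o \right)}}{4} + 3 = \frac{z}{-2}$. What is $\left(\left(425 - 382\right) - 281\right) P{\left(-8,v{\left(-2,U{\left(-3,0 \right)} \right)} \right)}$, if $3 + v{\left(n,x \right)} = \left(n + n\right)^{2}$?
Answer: $2856$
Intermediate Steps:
$U{\left(z,o \right)} = -12 - 2 z$ ($U{\left(z,o \right)} = -12 + 4 \frac{z}{-2} = -12 + 4 z \left(- \frac{1}{2}\right) = -12 + 4 \left(- \frac{z}{2}\right) = -12 - 2 z$)
$v{\left(n,x \right)} = -3 + 4 n^{2}$ ($v{\left(n,x \right)} = -3 + \left(n + n\right)^{2} = -3 + \left(2 n\right)^{2} = -3 + 4 n^{2}$)
$P{\left(Y,r \right)} = -12$
$\left(\left(425 - 382\right) - 281\right) P{\left(-8,v{\left(-2,U{\left(-3,0 \right)} \right)} \right)} = \left(\left(425 - 382\right) - 281\right) \left(-12\right) = \left(43 - 281\right) \left(-12\right) = \left(-238\right) \left(-12\right) = 2856$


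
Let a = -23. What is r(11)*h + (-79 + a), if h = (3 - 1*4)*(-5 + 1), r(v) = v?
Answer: -58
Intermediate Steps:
h = 4 (h = (3 - 4)*(-4) = -1*(-4) = 4)
r(11)*h + (-79 + a) = 11*4 + (-79 - 23) = 44 - 102 = -58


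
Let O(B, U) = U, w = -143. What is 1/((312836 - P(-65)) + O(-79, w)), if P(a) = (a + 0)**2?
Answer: 1/308468 ≈ 3.2418e-6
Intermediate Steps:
P(a) = a**2
1/((312836 - P(-65)) + O(-79, w)) = 1/((312836 - 1*(-65)**2) - 143) = 1/((312836 - 1*4225) - 143) = 1/((312836 - 4225) - 143) = 1/(308611 - 143) = 1/308468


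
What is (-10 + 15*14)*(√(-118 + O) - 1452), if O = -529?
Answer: -290400 + 200*I*√647 ≈ -2.904e+5 + 5087.2*I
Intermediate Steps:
(-10 + 15*14)*(√(-118 + O) - 1452) = (-10 + 15*14)*(√(-118 - 529) - 1452) = (-10 + 210)*(√(-647) - 1452) = 200*(I*√647 - 1452) = 200*(-1452 + I*√647) = -290400 + 200*I*√647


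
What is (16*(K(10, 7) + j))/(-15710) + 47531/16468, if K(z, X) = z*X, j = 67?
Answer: 355307077/129356140 ≈ 2.7467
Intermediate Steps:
K(z, X) = X*z
(16*(K(10, 7) + j))/(-15710) + 47531/16468 = (16*(7*10 + 67))/(-15710) + 47531/16468 = (16*(70 + 67))*(-1/15710) + 47531*(1/16468) = (16*137)*(-1/15710) + 47531/16468 = 2192*(-1/15710) + 47531/16468 = -1096/7855 + 47531/16468 = 355307077/129356140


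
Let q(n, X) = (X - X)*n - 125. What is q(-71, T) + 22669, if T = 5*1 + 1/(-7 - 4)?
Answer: 22544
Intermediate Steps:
T = 54/11 (T = 5 + 1/(-11) = 5 - 1/11 = 54/11 ≈ 4.9091)
q(n, X) = -125 (q(n, X) = 0*n - 125 = 0 - 125 = -125)
q(-71, T) + 22669 = -125 + 22669 = 22544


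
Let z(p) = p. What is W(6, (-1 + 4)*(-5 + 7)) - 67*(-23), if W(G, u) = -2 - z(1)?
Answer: 1538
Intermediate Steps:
W(G, u) = -3 (W(G, u) = -2 - 1*1 = -2 - 1 = -3)
W(6, (-1 + 4)*(-5 + 7)) - 67*(-23) = -3 - 67*(-23) = -3 + 1541 = 1538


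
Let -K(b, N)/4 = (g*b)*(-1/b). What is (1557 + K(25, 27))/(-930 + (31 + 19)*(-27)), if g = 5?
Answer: -83/120 ≈ -0.69167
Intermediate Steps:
K(b, N) = 20 (K(b, N) = -4*5*b*(-1/b) = -4*(-5) = 20)
(1557 + K(25, 27))/(-930 + (31 + 19)*(-27)) = (1557 + 20)/(-930 + (31 + 19)*(-27)) = 1577/(-930 + 50*(-27)) = 1577/(-930 - 1350) = 1577/(-2280) = 1577*(-1/2280) = -83/120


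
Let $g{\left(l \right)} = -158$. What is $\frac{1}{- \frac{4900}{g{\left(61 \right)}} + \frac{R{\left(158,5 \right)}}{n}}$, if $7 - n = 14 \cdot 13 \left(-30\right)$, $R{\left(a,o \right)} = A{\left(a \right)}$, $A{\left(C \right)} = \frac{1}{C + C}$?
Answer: $\frac{1727572}{53576601} \approx 0.032245$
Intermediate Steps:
$A{\left(C \right)} = \frac{1}{2 C}$
$R{\left(a,o \right)} = \frac{1}{2 a}$
$n = 5467$ ($n = 7 - 14 \cdot 13 \left(-30\right) = 7 - 182 \left(-30\right) = 7 - -5460 = 7 + 5460 = 5467$)
$\frac{1}{- \frac{4900}{g{\left(61 \right)}} + \frac{R{\left(158,5 \right)}}{n}} = \frac{1}{- \frac{4900}{-158} + \frac{\frac{1}{2} \cdot \frac{1}{158}}{5467}} = \frac{1}{\left(-4900\right) \left(- \frac{1}{158}\right) + \frac{1}{2} \cdot \frac{1}{158} \cdot \frac{1}{5467}} = \frac{1}{\frac{2450}{79} + \frac{1}{316} \cdot \frac{1}{5467}} = \frac{1}{\frac{2450}{79} + \frac{1}{1727572}} = \frac{1}{\frac{53576601}{1727572}} = \frac{1727572}{53576601}$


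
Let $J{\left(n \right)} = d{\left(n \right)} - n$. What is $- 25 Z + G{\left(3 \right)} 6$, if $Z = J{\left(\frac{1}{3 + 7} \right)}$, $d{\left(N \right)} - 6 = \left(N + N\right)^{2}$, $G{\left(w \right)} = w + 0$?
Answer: $- \frac{261}{2} \approx -130.5$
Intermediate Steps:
$G{\left(w \right)} = w$
$d{\left(N \right)} = 6 + 4 N^{2}$ ($d{\left(N \right)} = 6 + \left(N + N\right)^{2} = 6 + \left(2 N\right)^{2} = 6 + 4 N^{2}$)
$J{\left(n \right)} = 6 - n + 4 n^{2}$ ($J{\left(n \right)} = \left(6 + 4 n^{2}\right) - n = 6 - n + 4 n^{2}$)
$Z = \frac{297}{50}$ ($Z = 6 - \frac{1}{3 + 7} + 4 \left(\frac{1}{3 + 7}\right)^{2} = 6 - \frac{1}{10} + 4 \left(\frac{1}{10}\right)^{2} = 6 - \frac{1}{10} + \frac{4}{100} = 6 - \frac{1}{10} + 4 \cdot \frac{1}{100} = 6 - \frac{1}{10} + \frac{1}{25} = \frac{297}{50} \approx 5.94$)
$- 25 Z + G{\left(3 \right)} 6 = \left(-25\right) \frac{297}{50} + 3 \cdot 6 = - \frac{297}{2} + 18 = - \frac{261}{2}$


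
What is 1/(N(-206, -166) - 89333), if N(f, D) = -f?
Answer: -1/89127 ≈ -1.1220e-5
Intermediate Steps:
1/(N(-206, -166) - 89333) = 1/(-1*(-206) - 89333) = 1/(206 - 89333) = 1/(-89127) = -1/89127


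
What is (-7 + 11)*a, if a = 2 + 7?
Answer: 36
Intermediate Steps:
a = 9
(-7 + 11)*a = (-7 + 11)*9 = 4*9 = 36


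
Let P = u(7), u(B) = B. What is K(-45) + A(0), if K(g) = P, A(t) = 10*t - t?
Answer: 7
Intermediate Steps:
A(t) = 9*t
P = 7
K(g) = 7
K(-45) + A(0) = 7 + 9*0 = 7 + 0 = 7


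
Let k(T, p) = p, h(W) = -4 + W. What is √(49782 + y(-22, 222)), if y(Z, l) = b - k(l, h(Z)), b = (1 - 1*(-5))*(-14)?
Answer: 2*√12431 ≈ 222.99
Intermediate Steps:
b = -84 (b = (1 + 5)*(-14) = 6*(-14) = -84)
y(Z, l) = -80 - Z (y(Z, l) = -84 - (-4 + Z) = -84 + (4 - Z) = -80 - Z)
√(49782 + y(-22, 222)) = √(49782 + (-80 - 1*(-22))) = √(49782 + (-80 + 22)) = √(49782 - 58) = √49724 = 2*√12431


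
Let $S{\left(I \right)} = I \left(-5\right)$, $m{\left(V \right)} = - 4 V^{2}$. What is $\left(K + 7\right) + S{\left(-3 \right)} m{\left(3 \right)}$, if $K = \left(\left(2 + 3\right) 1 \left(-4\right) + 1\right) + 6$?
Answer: $-546$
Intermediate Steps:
$K = -13$ ($K = \left(5 \cdot 1 \left(-4\right) + 1\right) + 6 = \left(5 \left(-4\right) + 1\right) + 6 = \left(-20 + 1\right) + 6 = -19 + 6 = -13$)
$S{\left(I \right)} = - 5 I$
$\left(K + 7\right) + S{\left(-3 \right)} m{\left(3 \right)} = \left(-13 + 7\right) + \left(-5\right) \left(-3\right) \left(- 4 \cdot 3^{2}\right) = -6 + 15 \left(\left(-4\right) 9\right) = -6 + 15 \left(-36\right) = -6 - 540 = -546$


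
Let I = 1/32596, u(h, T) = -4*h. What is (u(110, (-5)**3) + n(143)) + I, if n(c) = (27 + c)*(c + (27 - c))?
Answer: 135273401/32596 ≈ 4150.0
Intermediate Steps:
n(c) = 729 + 27*c (n(c) = (27 + c)*27 = 729 + 27*c)
I = 1/32596 ≈ 3.0679e-5
(u(110, (-5)**3) + n(143)) + I = (-4*110 + (729 + 27*143)) + 1/32596 = (-440 + (729 + 3861)) + 1/32596 = (-440 + 4590) + 1/32596 = 4150 + 1/32596 = 135273401/32596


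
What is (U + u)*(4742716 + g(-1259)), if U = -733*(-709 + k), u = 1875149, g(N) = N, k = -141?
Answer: 11845103135943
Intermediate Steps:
U = 623050 (U = -733*(-709 - 141) = -733*(-850) = 623050)
(U + u)*(4742716 + g(-1259)) = (623050 + 1875149)*(4742716 - 1259) = 2498199*4741457 = 11845103135943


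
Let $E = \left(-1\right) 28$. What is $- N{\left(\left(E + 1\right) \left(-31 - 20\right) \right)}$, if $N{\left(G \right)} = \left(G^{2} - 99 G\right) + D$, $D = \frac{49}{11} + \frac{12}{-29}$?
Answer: $- \frac{561379403}{319} \approx -1.7598 \cdot 10^{6}$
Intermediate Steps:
$E = -28$
$D = \frac{1289}{319}$ ($D = 49 \cdot \frac{1}{11} + 12 \left(- \frac{1}{29}\right) = \frac{49}{11} - \frac{12}{29} = \frac{1289}{319} \approx 4.0407$)
$N{\left(G \right)} = \frac{1289}{319} + G^{2} - 99 G$ ($N{\left(G \right)} = \left(G^{2} - 99 G\right) + \frac{1289}{319} = \frac{1289}{319} + G^{2} - 99 G$)
$- N{\left(\left(E + 1\right) \left(-31 - 20\right) \right)} = - (\frac{1289}{319} + \left(\left(-28 + 1\right) \left(-31 - 20\right)\right)^{2} - 99 \left(-28 + 1\right) \left(-31 - 20\right)) = - (\frac{1289}{319} + \left(\left(-27\right) \left(-51\right)\right)^{2} - 99 \left(\left(-27\right) \left(-51\right)\right)) = - (\frac{1289}{319} + 1377^{2} - 136323) = - (\frac{1289}{319} + 1896129 - 136323) = \left(-1\right) \frac{561379403}{319} = - \frac{561379403}{319}$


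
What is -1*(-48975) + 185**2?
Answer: 83200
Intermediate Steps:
-1*(-48975) + 185**2 = 48975 + 34225 = 83200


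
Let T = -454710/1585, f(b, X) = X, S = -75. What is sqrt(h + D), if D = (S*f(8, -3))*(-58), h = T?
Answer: 4*I*sqrt(83763129)/317 ≈ 115.49*I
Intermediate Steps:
T = -90942/317 (T = -454710*1/1585 = -90942/317 ≈ -286.88)
h = -90942/317 ≈ -286.88
D = -13050 (D = -75*(-3)*(-58) = 225*(-58) = -13050)
sqrt(h + D) = sqrt(-90942/317 - 13050) = sqrt(-4227792/317) = 4*I*sqrt(83763129)/317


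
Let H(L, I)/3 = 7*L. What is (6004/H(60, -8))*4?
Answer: 6004/315 ≈ 19.060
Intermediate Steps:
H(L, I) = 21*L (H(L, I) = 3*(7*L) = 21*L)
(6004/H(60, -8))*4 = (6004/((21*60)))*4 = (6004/1260)*4 = (6004*(1/1260))*4 = (1501/315)*4 = 6004/315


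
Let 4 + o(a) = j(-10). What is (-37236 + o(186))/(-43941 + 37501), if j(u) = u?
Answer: 3725/644 ≈ 5.7842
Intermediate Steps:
o(a) = -14 (o(a) = -4 - 10 = -14)
(-37236 + o(186))/(-43941 + 37501) = (-37236 - 14)/(-43941 + 37501) = -37250/(-6440) = -37250*(-1/6440) = 3725/644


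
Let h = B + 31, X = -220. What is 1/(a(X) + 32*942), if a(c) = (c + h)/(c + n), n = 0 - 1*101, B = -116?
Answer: 321/9676529 ≈ 3.3173e-5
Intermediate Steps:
h = -85 (h = -116 + 31 = -85)
n = -101 (n = 0 - 101 = -101)
a(c) = (-85 + c)/(-101 + c) (a(c) = (c - 85)/(c - 101) = (-85 + c)/(-101 + c))
1/(a(X) + 32*942) = 1/((-85 - 220)/(-101 - 220) + 32*942) = 1/(-305/(-321) + 30144) = 1/(-1/321*(-305) + 30144) = 1/(305/321 + 30144) = 1/(9676529/321) = 321/9676529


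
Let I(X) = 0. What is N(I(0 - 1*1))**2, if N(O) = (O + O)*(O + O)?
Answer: 0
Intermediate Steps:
N(O) = 4*O**2 (N(O) = (2*O)*(2*O) = 4*O**2)
N(I(0 - 1*1))**2 = (4*0**2)**2 = (4*0)**2 = 0**2 = 0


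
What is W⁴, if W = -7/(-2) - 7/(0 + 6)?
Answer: 2401/81 ≈ 29.642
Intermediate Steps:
W = 7/3 (W = -7*(-½) - 7/6 = 7/2 - 7*⅙ = 7/2 - 7/6 = 7/3 ≈ 2.3333)
W⁴ = (7/3)⁴ = 2401/81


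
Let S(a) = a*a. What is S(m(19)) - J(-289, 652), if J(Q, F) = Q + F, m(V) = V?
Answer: -2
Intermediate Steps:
S(a) = a²
J(Q, F) = F + Q
S(m(19)) - J(-289, 652) = 19² - (652 - 289) = 361 - 1*363 = 361 - 363 = -2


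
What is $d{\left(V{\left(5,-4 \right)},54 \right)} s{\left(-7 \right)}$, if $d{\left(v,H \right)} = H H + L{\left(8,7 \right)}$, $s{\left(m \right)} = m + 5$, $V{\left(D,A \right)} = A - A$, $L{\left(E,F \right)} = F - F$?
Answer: $-5832$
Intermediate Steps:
$L{\left(E,F \right)} = 0$
$V{\left(D,A \right)} = 0$
$s{\left(m \right)} = 5 + m$
$d{\left(v,H \right)} = H^{2}$ ($d{\left(v,H \right)} = H H + 0 = H^{2} + 0 = H^{2}$)
$d{\left(V{\left(5,-4 \right)},54 \right)} s{\left(-7 \right)} = 54^{2} \left(5 - 7\right) = 2916 \left(-2\right) = -5832$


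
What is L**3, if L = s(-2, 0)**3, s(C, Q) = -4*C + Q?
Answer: 134217728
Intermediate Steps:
s(C, Q) = Q - 4*C
L = 512 (L = (0 - 4*(-2))**3 = (0 + 8)**3 = 8**3 = 512)
L**3 = 512**3 = 134217728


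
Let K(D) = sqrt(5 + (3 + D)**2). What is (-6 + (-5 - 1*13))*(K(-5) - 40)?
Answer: 888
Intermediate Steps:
(-6 + (-5 - 1*13))*(K(-5) - 40) = (-6 + (-5 - 1*13))*(sqrt(5 + (3 - 5)**2) - 40) = (-6 + (-5 - 13))*(sqrt(5 + (-2)**2) - 40) = (-6 - 18)*(sqrt(5 + 4) - 40) = -24*(sqrt(9) - 40) = -24*(3 - 40) = -24*(-37) = 888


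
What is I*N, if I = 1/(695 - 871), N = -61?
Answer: 61/176 ≈ 0.34659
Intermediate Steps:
I = -1/176 (I = 1/(-176) = -1/176 ≈ -0.0056818)
I*N = -1/176*(-61) = 61/176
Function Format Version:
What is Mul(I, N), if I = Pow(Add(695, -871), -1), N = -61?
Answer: Rational(61, 176) ≈ 0.34659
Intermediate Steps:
I = Rational(-1, 176) (I = Pow(-176, -1) = Rational(-1, 176) ≈ -0.0056818)
Mul(I, N) = Mul(Rational(-1, 176), -61) = Rational(61, 176)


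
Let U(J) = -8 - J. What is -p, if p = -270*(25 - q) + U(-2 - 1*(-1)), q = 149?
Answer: -33473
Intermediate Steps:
p = 33473 (p = -270*(25 - 1*149) + (-8 - (-2 - 1*(-1))) = -270*(25 - 149) + (-8 - (-2 + 1)) = -270*(-124) + (-8 - 1*(-1)) = 33480 + (-8 + 1) = 33480 - 7 = 33473)
-p = -1*33473 = -33473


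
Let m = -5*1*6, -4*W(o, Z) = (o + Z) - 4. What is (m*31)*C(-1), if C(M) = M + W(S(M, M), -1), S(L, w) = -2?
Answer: -1395/2 ≈ -697.50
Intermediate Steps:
W(o, Z) = 1 - Z/4 - o/4 (W(o, Z) = -((o + Z) - 4)/4 = -((Z + o) - 4)/4 = -(-4 + Z + o)/4 = 1 - Z/4 - o/4)
m = -30 (m = -5*6 = -30)
C(M) = 7/4 + M (C(M) = M + (1 - ¼*(-1) - ¼*(-2)) = M + (1 + ¼ + ½) = M + 7/4 = 7/4 + M)
(m*31)*C(-1) = (-30*31)*(7/4 - 1) = -930*¾ = -1395/2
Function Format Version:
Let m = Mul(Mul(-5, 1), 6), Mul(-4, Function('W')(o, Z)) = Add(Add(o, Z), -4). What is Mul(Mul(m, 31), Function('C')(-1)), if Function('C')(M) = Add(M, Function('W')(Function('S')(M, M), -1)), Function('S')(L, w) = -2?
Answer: Rational(-1395, 2) ≈ -697.50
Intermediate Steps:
Function('W')(o, Z) = Add(1, Mul(Rational(-1, 4), Z), Mul(Rational(-1, 4), o)) (Function('W')(o, Z) = Mul(Rational(-1, 4), Add(Add(o, Z), -4)) = Mul(Rational(-1, 4), Add(Add(Z, o), -4)) = Mul(Rational(-1, 4), Add(-4, Z, o)) = Add(1, Mul(Rational(-1, 4), Z), Mul(Rational(-1, 4), o)))
m = -30 (m = Mul(-5, 6) = -30)
Function('C')(M) = Add(Rational(7, 4), M) (Function('C')(M) = Add(M, Add(1, Mul(Rational(-1, 4), -1), Mul(Rational(-1, 4), -2))) = Add(M, Add(1, Rational(1, 4), Rational(1, 2))) = Add(M, Rational(7, 4)) = Add(Rational(7, 4), M))
Mul(Mul(m, 31), Function('C')(-1)) = Mul(Mul(-30, 31), Add(Rational(7, 4), -1)) = Mul(-930, Rational(3, 4)) = Rational(-1395, 2)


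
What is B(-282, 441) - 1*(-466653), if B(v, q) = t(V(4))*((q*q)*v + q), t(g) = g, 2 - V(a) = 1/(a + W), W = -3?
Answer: -54376548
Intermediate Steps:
V(a) = 2 - 1/(-3 + a) (V(a) = 2 - 1/(a - 3) = 2 - 1/(-3 + a))
B(v, q) = q + v*q² (B(v, q) = ((-7 + 2*4)/(-3 + 4))*((q*q)*v + q) = ((-7 + 8)/1)*(q²*v + q) = (1*1)*(v*q² + q) = 1*(q + v*q²) = q + v*q²)
B(-282, 441) - 1*(-466653) = 441*(1 + 441*(-282)) - 1*(-466653) = 441*(1 - 124362) + 466653 = 441*(-124361) + 466653 = -54843201 + 466653 = -54376548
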